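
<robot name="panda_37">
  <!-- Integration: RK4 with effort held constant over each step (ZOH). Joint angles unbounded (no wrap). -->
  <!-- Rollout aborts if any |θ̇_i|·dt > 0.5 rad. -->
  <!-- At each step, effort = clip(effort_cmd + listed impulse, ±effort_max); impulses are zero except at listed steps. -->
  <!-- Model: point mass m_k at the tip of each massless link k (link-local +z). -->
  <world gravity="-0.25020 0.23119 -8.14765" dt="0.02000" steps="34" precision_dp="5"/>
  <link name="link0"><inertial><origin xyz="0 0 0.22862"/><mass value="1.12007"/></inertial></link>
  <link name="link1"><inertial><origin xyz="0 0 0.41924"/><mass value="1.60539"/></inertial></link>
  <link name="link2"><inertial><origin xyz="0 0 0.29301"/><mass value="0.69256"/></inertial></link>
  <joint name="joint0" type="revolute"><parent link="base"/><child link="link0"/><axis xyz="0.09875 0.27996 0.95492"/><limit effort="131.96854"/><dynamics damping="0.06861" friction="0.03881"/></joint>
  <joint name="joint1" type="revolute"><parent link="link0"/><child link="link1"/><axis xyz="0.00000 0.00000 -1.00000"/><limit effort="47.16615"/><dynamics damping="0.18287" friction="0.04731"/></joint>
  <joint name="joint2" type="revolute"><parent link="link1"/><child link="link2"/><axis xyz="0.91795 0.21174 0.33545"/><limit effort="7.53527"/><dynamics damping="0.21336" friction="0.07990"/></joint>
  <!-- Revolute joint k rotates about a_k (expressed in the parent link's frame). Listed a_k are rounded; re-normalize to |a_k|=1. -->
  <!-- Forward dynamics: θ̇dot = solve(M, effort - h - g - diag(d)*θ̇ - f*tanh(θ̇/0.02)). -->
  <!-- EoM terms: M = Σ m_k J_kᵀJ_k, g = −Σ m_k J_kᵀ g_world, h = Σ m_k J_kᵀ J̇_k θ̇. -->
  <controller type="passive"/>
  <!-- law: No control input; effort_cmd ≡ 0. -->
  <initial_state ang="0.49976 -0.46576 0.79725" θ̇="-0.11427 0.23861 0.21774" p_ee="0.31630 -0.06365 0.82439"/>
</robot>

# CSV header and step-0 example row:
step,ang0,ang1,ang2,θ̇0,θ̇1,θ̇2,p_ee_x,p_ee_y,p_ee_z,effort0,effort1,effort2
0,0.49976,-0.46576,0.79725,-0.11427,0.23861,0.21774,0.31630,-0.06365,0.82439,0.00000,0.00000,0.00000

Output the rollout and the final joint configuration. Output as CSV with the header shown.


step,ang0,ang1,ang2,θ̇0,θ̇1,θ̇2,p_ee_x,p_ee_y,p_ee_z,effort0,effort1,effort2
1,0.49740,-0.46136,0.80552,-0.11874,0.20522,0.60208,0.31682,-0.06512,0.82286,0.00000,0.00000,0.00000
2,0.49513,-0.45739,0.82107,-0.10452,0.19612,0.94637,0.31861,-0.06657,0.81973,0.00000,0.00000,0.00000
3,0.49332,-0.45337,0.84316,-0.07392,0.20956,1.25804,0.32157,-0.06798,0.81509,0.00000,0.00000,0.00000
4,0.49227,-0.44887,0.87121,-0.02905,0.24297,1.54347,0.32559,-0.06933,0.80897,0.00000,0.00000,0.00000
5,0.49220,-0.44359,0.90479,0.02090,0.28491,1.81328,0.33055,-0.07057,0.80139,0.00000,0.00000,0.00000
6,0.49313,-0.43743,0.94367,0.07396,0.33427,2.07161,0.33630,-0.07165,0.79233,0.00000,0.00000,0.00000
7,0.49525,-0.43009,0.98755,0.14043,0.40331,2.31367,0.34270,-0.07251,0.78177,0.00000,0.00000,0.00000
8,0.49883,-0.42118,1.03613,0.22040,0.49084,2.54181,0.34961,-0.07308,0.76969,0.00000,0.00000,0.00000
9,0.50415,-0.41034,1.08914,0.31385,0.59575,2.75794,0.35688,-0.07331,0.75607,0.00000,0.00000,0.00000
10,0.51148,-0.39723,1.14637,0.42104,0.71755,2.96335,0.36435,-0.07310,0.74091,0.00000,0.00000,0.00000
11,0.52109,-0.38153,1.20761,0.54243,0.85608,3.15873,0.37185,-0.07238,0.72421,0.00000,0.00000,0.00000
12,0.53327,-0.36288,1.27266,0.67848,1.01133,3.34433,0.37920,-0.07107,0.70599,0.00000,0.00000,0.00000
13,0.54833,-0.34096,1.34132,0.82960,1.18323,3.51992,0.38622,-0.06905,0.68630,0.00000,0.00000,0.00000
14,0.56656,-0.31544,1.41338,0.99600,1.37143,3.68485,0.39270,-0.06625,0.66522,0.00000,0.00000,0.00000
15,0.58827,-0.28600,1.48863,1.17755,1.57504,3.83796,0.39846,-0.06255,0.64286,0.00000,0.00000,0.00000
16,0.61376,-0.25235,1.56681,1.37367,1.79234,3.97753,0.40329,-0.05786,0.61940,0.00000,0.00000,0.00000
17,0.64330,-0.21424,1.64763,1.58316,2.02042,4.10111,0.40702,-0.05209,0.59503,0.00000,0.00000,0.00000
18,0.67716,-0.17149,1.73073,1.80411,2.25473,4.20536,0.40949,-0.04513,0.57002,0.00000,0.00000,0.00000
19,0.71553,-0.12405,1.81568,2.03382,2.48857,4.28577,0.41056,-0.03689,0.54469,0.00000,0.00000,0.00000
20,0.75855,-0.07201,1.90196,2.26883,2.71251,4.33640,0.41017,-0.02729,0.51938,0.00000,0.00000,0.00000
21,0.80629,-0.01570,1.98889,2.50508,2.91392,4.34958,0.40830,-0.01626,0.49450,0.00000,0.00000,0.00000
22,0.85873,0.04429,2.07563,2.73838,3.07660,4.31563,0.40499,-0.00374,0.47043,0.00000,0.00000,0.00000
23,0.91578,0.10698,2.16112,2.96507,3.18100,4.22282,0.40039,0.01033,0.44758,0.00000,0.00000,0.00000
24,0.97728,0.17099,2.24406,3.18301,3.20538,4.05775,0.39471,0.02598,0.42630,0.00000,0.00000,0.00000
25,1.04304,0.23452,2.32286,3.39267,3.12900,3.80663,0.38822,0.04322,0.40687,0.00000,0.00000,0.00000
26,1.11295,0.29538,2.39568,3.59786,2.93807,3.45835,0.38120,0.06205,0.38945,0.00000,0.00000,0.00000
27,1.18698,0.35129,2.46052,3.80564,2.63519,3.00982,0.37391,0.08242,0.37407,0.00000,0.00000,0.00000
28,1.26525,0.40023,2.51548,4.02479,2.24947,2.47292,0.36653,0.10423,0.36065,0.00000,0.00000,0.00000
29,1.34809,0.44110,2.55905,4.26281,1.83981,1.87871,0.35911,0.12731,0.34895,0.00000,0.00000,0.00000
30,1.43591,0.47417,2.59054,4.52242,1.48188,1.27232,0.35158,0.15144,0.33867,0.00000,0.00000,0.00000
31,1.52911,0.50117,2.61016,4.79975,1.24037,0.69783,0.34378,0.17632,0.32948,0.00000,0.00000,0.00000
32,1.62796,0.52477,2.61886,5.08526,1.14539,0.18309,0.33553,0.20169,0.32109,0.00000,0.00000,0.00000
33,1.73250,0.54828,2.61837,5.36940,1.25850,-0.19309,0.32659,0.22727,0.31325,0.00000,0.00000,0.00000
34,1.84258,0.57567,2.61166,5.63418,1.48283,-0.47591,0.31660,0.25273,0.30572,,,
# final ang (rad): 1.84258 0.57567 2.61166


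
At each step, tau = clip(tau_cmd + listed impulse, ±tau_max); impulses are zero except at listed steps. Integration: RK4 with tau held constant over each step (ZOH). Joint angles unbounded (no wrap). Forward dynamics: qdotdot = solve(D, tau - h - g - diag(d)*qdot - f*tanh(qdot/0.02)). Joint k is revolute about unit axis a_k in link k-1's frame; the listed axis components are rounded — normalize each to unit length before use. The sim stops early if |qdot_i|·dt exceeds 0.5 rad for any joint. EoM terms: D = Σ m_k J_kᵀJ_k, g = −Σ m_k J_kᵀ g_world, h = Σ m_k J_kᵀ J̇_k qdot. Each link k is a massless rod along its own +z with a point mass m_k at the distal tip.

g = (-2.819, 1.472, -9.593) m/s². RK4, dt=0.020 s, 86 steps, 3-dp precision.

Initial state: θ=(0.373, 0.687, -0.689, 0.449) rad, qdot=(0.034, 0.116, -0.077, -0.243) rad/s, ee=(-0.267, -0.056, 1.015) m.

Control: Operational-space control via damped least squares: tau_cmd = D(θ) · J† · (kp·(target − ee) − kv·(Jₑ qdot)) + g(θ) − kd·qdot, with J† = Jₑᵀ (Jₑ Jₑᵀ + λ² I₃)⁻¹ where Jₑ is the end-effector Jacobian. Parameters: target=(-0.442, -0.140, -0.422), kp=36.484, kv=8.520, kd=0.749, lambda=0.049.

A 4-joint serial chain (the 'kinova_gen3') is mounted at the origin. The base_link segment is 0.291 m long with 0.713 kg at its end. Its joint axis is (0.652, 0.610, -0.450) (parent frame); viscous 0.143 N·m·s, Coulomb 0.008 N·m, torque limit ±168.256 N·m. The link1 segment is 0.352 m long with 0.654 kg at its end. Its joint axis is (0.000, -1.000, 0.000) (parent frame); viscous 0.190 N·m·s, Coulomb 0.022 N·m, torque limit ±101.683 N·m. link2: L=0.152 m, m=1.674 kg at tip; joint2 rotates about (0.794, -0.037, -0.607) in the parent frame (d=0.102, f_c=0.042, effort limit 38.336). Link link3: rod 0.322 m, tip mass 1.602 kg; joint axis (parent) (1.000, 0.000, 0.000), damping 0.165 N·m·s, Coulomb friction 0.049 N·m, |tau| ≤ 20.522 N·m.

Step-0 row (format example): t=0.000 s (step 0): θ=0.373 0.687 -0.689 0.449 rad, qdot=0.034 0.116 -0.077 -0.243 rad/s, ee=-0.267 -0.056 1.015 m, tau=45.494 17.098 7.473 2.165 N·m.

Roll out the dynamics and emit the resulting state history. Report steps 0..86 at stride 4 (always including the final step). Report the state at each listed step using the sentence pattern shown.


t=0.080 s (step 4): θ=0.924 1.227 -0.658 0.228 rad, qdot=11.380 10.922 5.542 -2.553 rad/s, ee=-0.285 -0.067 0.897 m, tau=-8.161 7.845 -4.532 1.912 N·m.
t=0.160 s (step 8): θ=1.803 1.932 -0.170 0.556 rad, qdot=9.341 5.693 5.345 7.990 rad/s, ee=-0.316 -0.089 0.685 m, tau=1.644 -13.320 -4.906 -4.200 N·m.
t=0.240 s (step 12): θ=2.367 2.188 0.231 1.163 rad, qdot=4.621 1.075 4.880 6.615 rad/s, ee=-0.338 -0.063 0.444 m, tau=-1.671 -16.813 -7.937 -5.968 N·m.
t=0.320 s (step 16): θ=2.498 2.145 0.627 1.569 rad, qdot=-1.651 -1.768 5.049 3.331 rad/s, ee=-0.319 -0.051 0.222 m, tau=-9.444 0.437 -8.999 -6.192 N·m.
t=0.400 s (step 20): θ=2.121 2.055 0.931 1.732 rad, qdot=-6.870 0.619 1.635 1.163 rad/s, ee=-0.262 -0.070 0.069 m, tau=-8.587 14.654 -5.468 -5.246 N·m.
t=0.480 s (step 24): θ=1.565 2.270 0.887 1.735 rad, qdot=-6.361 4.095 -2.226 -1.291 rad/s, ee=-0.246 -0.109 -0.033 m, tau=8.177 -9.842 -2.460 -0.352 N·m.
t=0.560 s (step 28): θ=1.152 2.607 0.639 1.578 rad, qdot=-4.167 3.958 -3.806 -2.178 rad/s, ee=-0.271 -0.152 -0.134 m, tau=9.989 -16.805 -1.046 2.917 N·m.
t=0.640 s (step 32): θ=0.859 2.857 0.330 1.405 rad, qdot=-3.103 2.096 -3.257 -2.334 rad/s, ee=-0.285 -0.158 -0.233 m, tau=7.126 -22.037 0.466 5.213 N·m.
t=0.720 s (step 36): θ=0.671 2.946 0.173 1.207 rad, qdot=-1.725 0.324 -0.947 -2.350 rad/s, ee=-0.278 -0.142 -0.312 m, tau=4.727 -19.472 0.796 5.791 N·m.
t=0.800 s (step 40): θ=0.555 2.934 0.126 1.050 rad, qdot=-1.269 -0.516 -0.380 -1.590 rad/s, ee=-0.283 -0.131 -0.349 m, tau=2.644 -12.272 1.447 4.685 N·m.
t=0.880 s (step 44): θ=0.461 2.878 0.102 0.942 rad, qdot=-1.106 -0.808 -0.262 -1.151 rad/s, ee=-0.304 -0.128 -0.359 m, tau=1.661 -7.430 1.834 3.937 N·m.
t=0.960 s (step 48): θ=0.377 2.812 0.082 0.860 rad, qdot=-1.008 -0.812 -0.254 -0.934 rad/s, ee=-0.332 -0.129 -0.359 m, tau=1.464 -5.132 2.028 3.550 N·m.
t=1.040 s (step 52): θ=0.300 2.752 0.062 0.790 rad, qdot=-0.917 -0.692 -0.264 -0.802 rad/s, ee=-0.358 -0.132 -0.358 m, tau=1.682 -4.484 2.098 3.333 N·m.
t=1.120 s (step 56): θ=0.231 2.702 0.041 0.730 rad, qdot=-0.824 -0.544 -0.267 -0.702 rad/s, ee=-0.379 -0.136 -0.357 m, tau=2.049 -4.660 2.113 3.195 N·m.
t=1.200 s (step 60): θ=0.169 2.664 0.020 0.677 rad, qdot=-0.734 -0.412 -0.262 -0.620 rad/s, ee=-0.394 -0.139 -0.359 m, tau=2.407 -5.114 2.125 3.103 N·m.
t=1.280 s (step 64): θ=0.113 2.636 -0.000 0.630 rad, qdot=-0.649 -0.310 -0.252 -0.551 rad/s, ee=-0.404 -0.142 -0.363 m, tau=2.687 -5.556 2.157 3.039 N·m.
t=1.360 s (step 68): θ=0.065 2.614 -0.019 0.588 rad, qdot=-0.571 -0.239 -0.238 -0.490 rad/s, ee=-0.411 -0.145 -0.368 m, tau=2.874 -5.870 2.208 2.991 N·m.
t=1.440 s (step 72): θ=0.022 2.597 -0.038 0.551 rad, qdot=-0.500 -0.191 -0.222 -0.436 rad/s, ee=-0.416 -0.146 -0.373 m, tau=2.979 -6.037 2.269 2.951 N·m.
t=1.520 s (step 76): θ=-0.015 2.583 -0.054 0.518 rad, qdot=-0.438 -0.159 -0.205 -0.387 rad/s, ee=-0.419 -0.147 -0.379 m, tau=3.026 -6.085 2.332 2.913 N·m.
t=1.600 s (step 80): θ=-0.048 2.571 -0.070 0.488 rad, qdot=-0.384 -0.138 -0.188 -0.344 rad/s, ee=-0.422 -0.148 -0.383 m, tau=3.039 -6.052 2.390 2.876 N·m.
t=1.680 s (step 84): θ=-0.077 2.561 -0.084 0.462 rad, qdot=-0.336 -0.123 -0.171 -0.305 rad/s, ee=-0.424 -0.148 -0.388 m, tau=3.032 -5.974 2.440 2.838 N·m.
t=1.720 s (step 86): θ=-0.090 2.556 -0.091 0.450 rad, qdot=-0.314 -0.117 -0.163 -0.287 rad/s, ee=-0.425 -0.148 -0.390 m.


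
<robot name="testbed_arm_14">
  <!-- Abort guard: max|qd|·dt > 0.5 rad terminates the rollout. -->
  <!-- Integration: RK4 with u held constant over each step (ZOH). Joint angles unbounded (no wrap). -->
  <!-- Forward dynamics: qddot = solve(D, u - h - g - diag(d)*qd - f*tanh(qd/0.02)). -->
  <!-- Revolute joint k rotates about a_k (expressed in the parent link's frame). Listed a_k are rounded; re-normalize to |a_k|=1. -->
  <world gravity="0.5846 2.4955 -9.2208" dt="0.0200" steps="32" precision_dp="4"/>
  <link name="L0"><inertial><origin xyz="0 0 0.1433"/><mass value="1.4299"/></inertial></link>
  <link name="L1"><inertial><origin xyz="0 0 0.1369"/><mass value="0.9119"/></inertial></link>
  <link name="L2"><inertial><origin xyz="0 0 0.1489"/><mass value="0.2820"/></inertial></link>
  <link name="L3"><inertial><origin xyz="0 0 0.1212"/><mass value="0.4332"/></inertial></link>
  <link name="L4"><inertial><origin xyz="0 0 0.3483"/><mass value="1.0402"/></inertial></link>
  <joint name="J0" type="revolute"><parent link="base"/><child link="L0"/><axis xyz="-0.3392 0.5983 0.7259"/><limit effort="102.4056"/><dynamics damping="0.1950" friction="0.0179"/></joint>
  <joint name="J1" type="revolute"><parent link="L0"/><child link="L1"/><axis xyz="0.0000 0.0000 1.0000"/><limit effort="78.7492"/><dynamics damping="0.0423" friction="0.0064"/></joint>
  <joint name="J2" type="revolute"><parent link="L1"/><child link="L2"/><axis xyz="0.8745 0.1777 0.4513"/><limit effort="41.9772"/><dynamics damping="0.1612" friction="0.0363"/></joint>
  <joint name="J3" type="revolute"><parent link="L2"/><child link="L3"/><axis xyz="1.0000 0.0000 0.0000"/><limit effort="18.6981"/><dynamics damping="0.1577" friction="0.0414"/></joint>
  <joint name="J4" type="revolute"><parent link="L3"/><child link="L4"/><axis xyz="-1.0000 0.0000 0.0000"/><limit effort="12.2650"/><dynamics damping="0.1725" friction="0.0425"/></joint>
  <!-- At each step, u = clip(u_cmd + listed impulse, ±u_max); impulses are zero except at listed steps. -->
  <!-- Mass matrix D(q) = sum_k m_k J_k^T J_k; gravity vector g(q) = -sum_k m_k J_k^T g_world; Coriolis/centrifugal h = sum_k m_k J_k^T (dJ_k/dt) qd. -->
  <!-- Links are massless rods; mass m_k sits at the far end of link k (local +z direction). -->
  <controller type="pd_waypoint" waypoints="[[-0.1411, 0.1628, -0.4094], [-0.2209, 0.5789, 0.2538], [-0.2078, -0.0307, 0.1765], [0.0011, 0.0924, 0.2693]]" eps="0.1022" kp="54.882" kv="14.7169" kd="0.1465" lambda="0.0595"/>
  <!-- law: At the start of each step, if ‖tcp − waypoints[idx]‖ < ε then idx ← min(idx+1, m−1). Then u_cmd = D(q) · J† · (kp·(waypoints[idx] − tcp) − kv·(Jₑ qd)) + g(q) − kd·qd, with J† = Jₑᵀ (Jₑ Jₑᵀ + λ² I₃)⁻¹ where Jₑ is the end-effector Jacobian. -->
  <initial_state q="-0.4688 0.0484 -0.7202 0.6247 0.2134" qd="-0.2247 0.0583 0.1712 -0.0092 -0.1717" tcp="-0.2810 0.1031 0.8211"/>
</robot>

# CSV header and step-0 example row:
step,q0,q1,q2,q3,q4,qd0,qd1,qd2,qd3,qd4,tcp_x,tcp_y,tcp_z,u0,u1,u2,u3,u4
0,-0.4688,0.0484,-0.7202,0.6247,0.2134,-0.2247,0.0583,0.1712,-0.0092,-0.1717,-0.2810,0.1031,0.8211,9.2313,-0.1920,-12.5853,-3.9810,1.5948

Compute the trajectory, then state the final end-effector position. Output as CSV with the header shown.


step,q0,q1,q2,q3,q4,qd0,qd1,qd2,qd3,qd4,tcp_x,tcp_y,tcp_z,u0,u1,u2,u3,u4
1,-0.4521,0.0522,-0.7692,0.6815,0.1932,1.9332,1.0785,-4.4765,3.9246,-2.9977,-0.2853,0.1027,0.8157,11.8622,-1.5343,-9.8587,-3.2981,0.9661
2,-0.3899,0.0953,-0.8887,0.7693,0.0991,4.3476,3.5706,-7.3274,4.3931,-6.4296,-0.2897,0.1066,0.8020,11.0220,-2.4906,-7.8230,-1.5541,0.0217
3,-0.2874,0.1570,-1.0640,0.8790,-0.0394,5.9392,2.9758,-9.9558,5.7350,-7.8542,-0.2895,0.1122,0.7781,4.9635,-1.5671,-4.5625,0.5214,-1.1914
4,-0.1663,0.1940,-1.2744,0.9976,-0.2003,6.2208,0.9895,-11.0265,6.1013,-8.0693,-0.2828,0.1185,0.7433,-0.1859,-0.0225,-1.7757,1.9553,-1.9322
5,-0.0475,0.1956,-1.4954,1.1126,-0.3636,5.7199,-0.6719,-11.1618,5.6936,-7.9428,-0.2715,0.1256,0.7002,-2.8661,1.2153,0.1530,2.5681,-2.0451
6,0.0584,0.1726,-1.7173,1.2160,-0.5233,4.9052,-1.5337,-11.1349,4.8444,-7.8751,-0.2584,0.1332,0.6519,-4.0351,2.0079,1.4877,2.7425,-1.7940
7,0.1473,0.1397,-1.9406,1.3027,-0.6792,4.0033,-1.6570,-11.2741,3.7519,-7.8097,-0.2451,0.1410,0.6010,-4.4938,2.4316,2.3518,2.7884,-1.4614
8,0.2187,0.1103,-2.1690,1.3668,-0.8318,3.1473,-1.1723,-11.5625,2.4027,-7.6789,-0.2325,0.1489,0.5496,-4.6170,2.5608,2.7744,2.8764,-1.2236
9,0.2747,0.0945,-2.4031,1.4028,-0.9792,2.4610,-0.3140,-11.7522,0.8872,-7.2976,-0.2213,0.1568,0.4995,-4.4865,2.4802,2.8248,3.0470,-1.1871
10,0.3195,0.0963,-2.6377,1.4092,-1.1150,2.0325,0.5114,-11.5591,-0.4305,-6.4045,-0.2121,0.1651,0.4514,-4.0538,2.3173,2.6673,3.2578,-1.4054
11,0.3584,0.1111,-2.8640,1.3942,-1.2279,1.8489,0.9377,-10.9218,-1.1837,-4.9631,-0.2053,0.1739,0.4051,-3.3830,2.2147,2.5126,3.4845,-1.8548
12,0.3948,0.1307,-3.0722,1.3651,-1.3124,1.7799,0.9521,-9.8199,-1.6672,-3.4509,-0.2008,0.1828,0.3598,-2.7173,2.2804,2.4892,3.8322,-2.4296
13,0.4302,0.1472,-3.2556,1.3295,-1.3666,1.7405,0.6630,-8.4779,-1.8239,-1.9399,-0.1976,0.1918,0.3146,-2.2345,2.5040,2.5820,4.2811,-3.0807
14,0.4644,0.1569,-3.4107,1.2918,-1.3926,1.6566,0.3051,-7.0307,-1.8789,-0.6283,-0.1948,0.2005,0.2692,-1.9132,2.8029,2.7598,4.8128,-3.7351
15,0.4963,0.1602,-3.5371,1.2539,-1.3942,1.5147,0.0490,-5.6090,-1.9195,0.4379,-0.1917,0.2082,0.2235,-1.6514,3.0811,3.0010,5.3701,-4.3439
16,0.5249,0.1602,-3.6359,1.2143,-1.3776,1.3413,-0.0202,-4.3079,-1.9979,1.2372,-0.1875,0.2145,0.1780,-1.3885,3.2782,3.2897,5.8899,-4.8562
17,0.5504,0.1602,-3.7110,1.1750,-1.3457,1.1995,0.0482,-3.2340,-1.9420,1.9324,-0.1822,0.2190,0.1332,-1.1448,3.3741,3.5814,6.3008,-5.2797
18,0.5734,0.1628,-3.7664,1.1363,-1.3022,1.1030,0.2434,-2.3453,-1.9330,2.3927,-0.1759,0.2215,0.0900,-0.9357,3.3895,3.8533,6.6015,-5.5649
19,0.5952,0.1699,-3.8062,1.0979,-1.2512,1.0754,0.4932,-1.6600,-1.9177,2.6776,-0.1688,0.2222,0.0490,-0.7952,3.3363,4.0757,6.7677,-5.7152
20,0.6171,0.1821,-3.8340,1.0599,-1.1960,1.1167,0.7422,-1.1547,-1.9027,2.8056,-0.1612,0.2213,0.0106,-0.7316,3.2353,4.2321,6.8038,-5.7390
21,0.6405,0.1989,-3.8533,1.0222,-1.1396,1.2165,0.9457,-0.7999,-1.8776,2.8136,-0.1536,0.2193,-0.0249,-0.7438,3.1037,4.3136,6.7240,-5.6578
22,0.6662,0.2192,-3.8667,0.9851,-1.0839,1.3568,1.0798,-0.5597,-1.8415,2.7337,-0.1461,0.2164,-0.0572,-0.8232,2.9546,4.3192,6.5514,-5.4969
23,0.6949,0.2414,-3.8762,0.9487,-1.0304,1.5174,1.1374,-0.4007,-1.7938,2.5955,-0.1392,0.2130,-0.0866,-0.9590,2.7970,4.2550,6.3118,-5.2821
24,0.7269,0.2641,-3.8830,0.9134,-0.9801,1.6790,1.1247,-0.2948,-1.7369,2.4233,-0.1329,0.2093,-0.1132,-1.1393,2.6371,4.1323,6.0308,-5.0366
25,0.7619,0.2860,-3.8881,0.8792,-0.9335,1.8253,1.0566,-0.2214,-1.6733,2.2361,-0.1275,0.2056,-0.1372,-1.3516,2.4797,3.9663,5.7310,-4.7799
26,0.7996,0.3062,-3.8920,0.8464,-0.8905,1.9440,0.9527,-0.1665,-1.6058,2.0485,-0.1231,0.2020,-0.1590,-1.5828,2.3282,3.7738,5.4304,-4.5266
27,0.8393,0.3242,-3.8948,0.8150,-0.8513,2.0278,0.8329,-0.1228,-1.5358,1.8705,-0.1195,0.1985,-0.1786,-1.8199,2.1858,3.5712,5.1424,-4.2867
28,0.8803,0.3398,-3.8969,0.7850,-0.8154,2.0741,0.7146,-0.0873,-1.4643,1.7082,-0.1167,0.1951,-0.1965,-2.0499,2.0551,3.3725,4.8757,-4.0662
29,0.9219,0.3531,-3.8984,0.7564,-0.7827,2.0844,0.6097,-0.0599,-1.3916,1.5641,-0.1148,0.1920,-0.2128,-2.2617,1.9382,3.1884,4.6350,-3.8679
30,0.9634,0.3645,-3.8995,0.7294,-0.7526,2.0634,0.5244,-0.0409,-1.3181,1.4377,-0.1135,0.1890,-0.2277,-2.4465,1.8365,3.0255,4.4221,-3.6922
31,1.0042,0.3744,-3.9002,0.7038,-0.7248,2.0173,0.4593,-0.0305,-1.2443,1.3268,-0.1128,0.1862,-0.2413,-2.5995,1.7502,2.8870,4.2367,-3.5379
32,1.0439,0.3832,-3.9008,0.6797,-0.6992,1.9529,0.4111,-0.0272,-1.1713,1.2280,-0.1126,0.1836,-0.2538,,,,,
# final tcp position (m): -0.1126 0.1836 -0.2538


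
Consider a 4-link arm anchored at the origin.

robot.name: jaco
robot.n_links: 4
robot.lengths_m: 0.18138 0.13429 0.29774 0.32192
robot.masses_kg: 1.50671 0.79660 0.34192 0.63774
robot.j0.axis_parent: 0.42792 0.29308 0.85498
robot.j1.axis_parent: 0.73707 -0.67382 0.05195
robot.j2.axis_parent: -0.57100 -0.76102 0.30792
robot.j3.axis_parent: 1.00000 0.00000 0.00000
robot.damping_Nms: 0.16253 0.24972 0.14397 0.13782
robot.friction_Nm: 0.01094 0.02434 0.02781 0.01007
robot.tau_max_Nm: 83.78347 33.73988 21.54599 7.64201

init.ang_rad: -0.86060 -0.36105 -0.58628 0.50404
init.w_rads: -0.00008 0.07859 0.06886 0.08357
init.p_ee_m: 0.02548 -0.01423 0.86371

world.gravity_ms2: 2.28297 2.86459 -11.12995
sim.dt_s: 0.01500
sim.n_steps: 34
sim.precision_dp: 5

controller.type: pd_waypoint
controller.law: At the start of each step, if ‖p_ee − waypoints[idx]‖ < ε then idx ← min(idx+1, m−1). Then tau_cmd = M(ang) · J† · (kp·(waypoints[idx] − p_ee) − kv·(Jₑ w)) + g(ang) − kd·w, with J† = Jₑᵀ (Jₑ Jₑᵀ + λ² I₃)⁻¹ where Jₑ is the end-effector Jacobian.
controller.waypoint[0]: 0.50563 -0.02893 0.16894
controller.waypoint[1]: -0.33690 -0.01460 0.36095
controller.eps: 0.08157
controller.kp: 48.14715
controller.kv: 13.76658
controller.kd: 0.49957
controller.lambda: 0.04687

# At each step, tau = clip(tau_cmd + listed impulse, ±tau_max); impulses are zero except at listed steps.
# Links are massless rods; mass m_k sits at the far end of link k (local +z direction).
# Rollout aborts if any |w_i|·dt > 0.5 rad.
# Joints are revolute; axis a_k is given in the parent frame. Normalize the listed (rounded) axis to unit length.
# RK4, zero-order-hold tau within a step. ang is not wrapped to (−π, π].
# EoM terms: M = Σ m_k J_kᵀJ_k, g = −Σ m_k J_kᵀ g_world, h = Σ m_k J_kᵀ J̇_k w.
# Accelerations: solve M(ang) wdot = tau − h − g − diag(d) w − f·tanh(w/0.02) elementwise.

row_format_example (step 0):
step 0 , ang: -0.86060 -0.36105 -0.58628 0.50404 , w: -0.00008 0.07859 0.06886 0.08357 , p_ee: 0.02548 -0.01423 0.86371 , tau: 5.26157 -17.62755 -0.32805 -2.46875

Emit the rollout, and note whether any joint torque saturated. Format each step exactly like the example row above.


step 1 , ang: -0.87202 -0.37998 -0.59074 0.52277 , w: -1.50785 -2.57603 -0.66198 2.33025 , p_ee: 0.02731 -0.01412 0.86075 , tau: 5.40231 -12.46161 0.10110 -3.04793
step 2 , ang: -0.90133 -0.42999 -0.60487 0.56114 , w: -2.39614 -4.09937 -1.20016 2.76194 , p_ee: 0.03436 -0.01429 0.85354 , tau: 5.34505 -8.64435 0.29826 -2.61694
step 3 , ang: -0.93862 -0.49832 -0.62244 0.60473 , w: -2.58017 -5.01221 -1.12983 3.03987 , p_ee: 0.04586 -0.01458 0.84427 , tau: 5.00079 -5.76960 0.09777 -2.18678
step 4 , ang: -0.97616 -0.57703 -0.63689 0.65109 , w: -2.42488 -5.47680 -0.78774 3.14537 , p_ee: 0.06090 -0.01505 0.83383 , tau: 4.42924 -3.56524 -0.30190 -1.72518
step 5 , ang: -1.01032 -0.66035 -0.64549 0.69811 , w: -2.12472 -5.62437 -0.35382 3.13357 , p_ee: 0.07871 -0.01591 0.82267 , tau: 3.71652 -1.84229 -0.76192 -1.26439
step 6 , ang: -1.03973 -0.74431 -0.64760 0.74432 , w: -1.78836 -5.56216 0.07311 3.03815 , p_ee: 0.09863 -0.01742 0.81097 , tau: 2.95464 -0.47153 -1.19956 -0.82564
step 7 , ang: -1.06427 -0.82638 -0.64370 0.78863 , w: -1.46896 -5.37365 0.44707 2.88492 , p_ee: 0.12002 -0.01974 0.79878 , tau: 2.21849 0.63562 -1.57004 -0.42339
step 8 , ang: -1.08416 -0.90505 -0.63456 0.83056 , w: -1.16696 -5.11093 0.76817 2.71814 , p_ee: 0.14230 -0.02295 0.78606 , tau: 1.55167 1.54619 -1.87541 -0.07700
step 9 , ang: -1.09968 -0.97947 -0.62103 0.86994 , w: -0.88522 -4.80942 1.02884 2.54330 , p_ee: 0.16498 -0.02701 0.77280 , tau: 0.97751 2.30602 -2.11269 0.21832
step 10 , ang: -1.11106 -1.04922 -0.60402 0.90672 , w: -0.61559 -4.49183 1.22817 2.36845 , p_ee: 0.18766 -0.03182 0.75898 , tau: 0.50072 2.94906 -2.28572 0.46608
step 11 , ang: -1.11842 -1.11419 -0.58447 0.94092 , w: -0.34911 -4.17300 1.36588 2.19769 , p_ee: 0.21001 -0.03726 0.74464 , tau: 0.11451 3.49860 -2.40226 0.67184
step 12 , ang: -1.12175 -1.17443 -0.56330 0.97262 , w: -0.08124 -3.86367 1.44281 2.03238 , p_ee: 0.23180 -0.04314 0.72982 , tau: -0.19457 3.96875 -2.47360 0.84204
step 13 , ang: -1.12113 -1.23018 -0.54138 1.00187 , w: 0.17356 -3.57495 1.46709 1.87040 , p_ee: 0.25287 -0.04928 0.71458 , tau: -0.43682 4.36482 -2.51818 0.98393
step 14 , ang: -1.11676 -1.28177 -0.51944 1.02876 , w: 0.41982 -3.30972 1.44601 1.71786 , p_ee: 0.27311 -0.05547 0.69899 , tau: -0.63659 4.69289 -2.54812 1.09967
step 15 , ang: -1.10882 -1.32959 -0.49807 1.05344 , w: 0.64523 -3.07181 1.39214 1.57499 , p_ee: 0.29248 -0.06151 0.68313 , tau: -0.80894 4.95712 -2.57793 1.19438
step 16 , ang: -1.09776 -1.37406 -0.47765 1.07606 , w: 0.83513 -2.86283 1.32189 1.44282 , p_ee: 0.31095 -0.06723 0.66706 , tau: -0.96380 5.16327 -2.61954 1.27198
step 17 , ang: -1.08417 -1.41561 -0.45832 1.09678 , w: 0.98121 -2.68135 1.24951 1.32263 , p_ee: 0.32852 -0.07247 0.65086 , tau: -1.10774 5.31997 -2.67823 1.33563
step 18 , ang: -1.06872 -1.45462 -0.44003 1.11579 , w: 1.08304 -2.52383 1.18370 1.21473 , p_ee: 0.34522 -0.07715 0.63459 , tau: -1.24440 5.43751 -2.75267 1.38837
step 19 , ang: -1.05203 -1.49143 -0.42267 1.13327 , w: 1.14630 -2.38596 1.12722 1.11828 , p_ee: 0.36104 -0.08120 0.61831 , tau: -1.37521 5.52600 -2.83713 1.43308
step 20 , ang: -1.03462 -1.52628 -0.40610 1.14939 , w: 1.17945 -2.26366 1.07891 1.03181 , p_ee: 0.37601 -0.08461 0.60208 , tau: -1.50023 5.59381 -2.92459 1.47221
step 21 , ang: -1.01688 -1.55940 -0.39021 1.16427 , w: 1.19068 -2.15358 1.03618 0.95375 , p_ee: 0.39014 -0.08740 0.58594 , tau: -1.61873 5.64695 -3.00914 1.50761
step 22 , ang: -0.99909 -1.59094 -0.37494 1.17803 , w: 1.18649 -2.05314 0.99675 0.88287 , p_ee: 0.40343 -0.08960 0.56996 , tau: -1.72972 5.68928 -3.08685 1.54043
step 23 , ang: -0.98145 -1.62104 -0.36023 1.19079 , w: 1.17150 -1.96042 0.95915 0.81828 , p_ee: 0.41590 -0.09127 0.55416 , tau: -1.83230 5.72303 -3.15569 1.57129
step 24 , ang: -0.96409 -1.64979 -0.34609 1.20262 , w: 1.14894 -1.87399 0.92262 0.75937 , p_ee: 0.42758 -0.09245 0.53861 , tau: -1.92583 5.74946 -3.21491 1.60047
step 25 , ang: -0.94710 -1.67729 -0.33248 1.21361 , w: 1.12108 -1.79275 0.88684 0.70572 , p_ee: 0.43848 -0.09320 0.52333 , tau: -2.01000 5.76925 -3.26453 1.62804
step 26 , ang: -0.93057 -1.70360 -0.31940 1.22383 , w: 1.08958 -1.71587 0.85169 0.65698 , p_ee: 0.44862 -0.09356 0.50835 , tau: -2.08481 5.78282 -3.30500 1.65399
step 27 , ang: -0.91453 -1.72879 -0.30684 1.23336 , w: 1.05570 -1.64275 0.81717 0.61284 , p_ee: 0.45804 -0.09359 0.49372 , tau: -2.15048 5.79048 -3.33696 1.67830
step 28 , ang: -0.89900 -1.75290 -0.29479 1.24226 , w: 1.02035 -1.57291 0.78332 0.57300 , p_ee: 0.46675 -0.09332 0.47945 , tau: -2.20739 5.79249 -3.36118 1.70091
step 29 , ang: -0.88401 -1.77599 -0.28325 1.25060 , w: 0.98423 -1.50602 0.75020 0.53716 , p_ee: 0.47480 -0.09280 0.46557 , tau: -2.25606 5.78915 -3.37842 1.72182
step 30 , ang: -0.86956 -1.79810 -0.27219 1.25842 , w: 0.94789 -1.44184 0.71787 0.50504 , p_ee: 0.48221 -0.09206 0.45209 , tau: -2.29707 5.78081 -3.38946 1.74103
step 31 , ang: -0.85565 -1.81926 -0.26162 1.26579 , w: 0.91172 -1.38017 0.68638 0.47634 , p_ee: 0.48902 -0.09114 0.43903 , tau: -2.33102 5.76782 -3.39502 1.75856
step 32 , ang: -0.84228 -1.83952 -0.25151 1.27276 , w: 0.87602 -1.32088 0.65578 0.45077 , p_ee: 0.49526 -0.09007 0.42640 , tau: -2.35853 5.75059 -3.39578 1.77447
step 33 , ang: -0.82944 -1.85890 -0.24185 1.27936 , w: 0.84101 -1.26387 0.62611 0.42805 , p_ee: 0.50096 -0.08887 0.41420 , tau: -2.38023 5.72953 -3.39238 1.78882
step 34 , ang: -0.81711 -1.87745 -0.23263 1.28565 , w: 0.80686 -1.20906 0.59738 0.40791 , p_ee: 0.50616 -0.08756 0.40245
any joint saturated: no


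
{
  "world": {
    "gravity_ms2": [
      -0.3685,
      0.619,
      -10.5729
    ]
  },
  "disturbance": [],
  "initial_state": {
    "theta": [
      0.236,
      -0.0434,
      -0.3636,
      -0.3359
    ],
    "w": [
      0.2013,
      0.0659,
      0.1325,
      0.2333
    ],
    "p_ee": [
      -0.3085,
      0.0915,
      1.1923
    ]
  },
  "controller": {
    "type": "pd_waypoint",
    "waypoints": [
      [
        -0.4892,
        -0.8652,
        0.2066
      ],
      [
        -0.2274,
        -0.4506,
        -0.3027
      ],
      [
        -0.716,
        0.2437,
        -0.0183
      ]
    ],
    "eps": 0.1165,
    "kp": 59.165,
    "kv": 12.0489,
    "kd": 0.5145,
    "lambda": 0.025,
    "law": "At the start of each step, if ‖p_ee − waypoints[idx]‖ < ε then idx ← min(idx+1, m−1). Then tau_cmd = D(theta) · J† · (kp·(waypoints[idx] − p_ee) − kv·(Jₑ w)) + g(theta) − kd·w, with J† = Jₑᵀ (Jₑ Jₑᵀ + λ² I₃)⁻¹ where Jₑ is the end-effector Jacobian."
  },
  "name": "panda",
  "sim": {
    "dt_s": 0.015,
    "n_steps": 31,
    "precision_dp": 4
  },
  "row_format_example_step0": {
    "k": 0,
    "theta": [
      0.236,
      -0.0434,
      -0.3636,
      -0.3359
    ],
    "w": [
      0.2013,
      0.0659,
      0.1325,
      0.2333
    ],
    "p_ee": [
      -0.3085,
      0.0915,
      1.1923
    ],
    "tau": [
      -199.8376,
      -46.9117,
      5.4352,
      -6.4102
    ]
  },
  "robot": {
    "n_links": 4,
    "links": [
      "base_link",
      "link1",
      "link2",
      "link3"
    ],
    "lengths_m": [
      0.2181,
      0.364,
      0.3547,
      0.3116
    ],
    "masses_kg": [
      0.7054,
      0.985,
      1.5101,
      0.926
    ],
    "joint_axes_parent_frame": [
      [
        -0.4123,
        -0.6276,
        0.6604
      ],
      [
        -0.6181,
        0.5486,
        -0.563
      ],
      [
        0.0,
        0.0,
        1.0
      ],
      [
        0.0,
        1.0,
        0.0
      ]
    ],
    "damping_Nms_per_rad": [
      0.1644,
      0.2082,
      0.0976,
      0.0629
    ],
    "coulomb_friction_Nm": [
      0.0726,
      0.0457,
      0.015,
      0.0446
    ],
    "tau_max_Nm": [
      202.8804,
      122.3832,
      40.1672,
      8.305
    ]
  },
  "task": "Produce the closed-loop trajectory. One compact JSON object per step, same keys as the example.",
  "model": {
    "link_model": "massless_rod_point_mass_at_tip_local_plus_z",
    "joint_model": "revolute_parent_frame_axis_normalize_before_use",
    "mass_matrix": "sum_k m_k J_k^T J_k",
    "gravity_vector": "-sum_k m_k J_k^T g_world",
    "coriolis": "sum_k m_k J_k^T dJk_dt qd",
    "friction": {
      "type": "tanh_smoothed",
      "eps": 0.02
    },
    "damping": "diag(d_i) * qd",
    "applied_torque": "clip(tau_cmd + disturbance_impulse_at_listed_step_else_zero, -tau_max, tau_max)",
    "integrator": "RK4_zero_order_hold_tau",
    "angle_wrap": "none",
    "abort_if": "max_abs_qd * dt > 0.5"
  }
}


{"k":1,"theta":[0.2143,-0.0461,-0.3645,-0.4057],"w":[-3.0705,-0.4391,-0.1845,-9.394],"p_ee":[-0.3105,0.0866,1.1858],"tau":[-135.0407,-46.6073,5.5853,-0.4532]}
{"k":2,"theta":[0.1539,-0.0565,-0.3607,-0.5803],"w":[-4.9747,-0.9809,0.4109,-13.7034],"p_ee":[-0.3102,0.07,1.1662],"tau":[-58.7992,-51.1406,6.2149,1.6152]}
{"k":3,"theta":[0.0745,-0.075,-0.3464,-0.788],"w":[-5.6211,-1.5078,1.2282,-13.9017],"p_ee":[-0.3034,0.0435,1.1355],"tau":[-12.3202,-49.1975,6.308,1.8651]}
{"k":4,"theta":[-0.0101,-0.1008,-0.3214,-0.9863],"w":[-5.6765,-1.9417,1.9588,-12.554],"p_ee":[-0.2912,0.0089,1.0985],"tau":[11.636,-43.4502,5.6615,1.9191]}
{"k":5,"theta":[-0.0939,-0.1324,-0.2866,-1.1617],"w":[-5.5127,-2.2782,2.6257,-10.8696],"p_ee":[-0.2768,-0.0319,1.0587],"tau":[23.3982,-36.4938,4.4377,2.1505]}
{"k":6,"theta":[-0.1747,-0.1684,-0.2425,-1.312],"w":[-5.2741,-2.5375,3.2428,-9.2162],"p_ee":[-0.2631,-0.0768,1.018],"tau":[28.6413,-29.5134,2.9051,2.4871]}
{"k":7,"theta":[-0.2518,-0.208,-0.1897,-1.4385],"w":[-5.015,-2.7396,3.8006,-7.6775],"p_ee":[-0.2517,-0.1242,0.9773],"tau":[30.2627,-22.9983,1.2938,2.8063]}
{"k":8,"theta":[-0.325,-0.2503,-0.1292,-1.5428],"w":[-4.7575,-2.8991,4.2778,-6.2598],"p_ee":[-0.2434,-0.1728,0.937],"tau":[29.7886,-17.1292,-0.2341,3.024]}
{"k":9,"theta":[-0.3946,-0.2947,-0.0622,-1.6268],"w":[-4.513,-3.0258,4.6504,-4.9554],"p_ee":[-0.2387,-0.2213,0.8971],"tau":[28.0578,-11.94,-1.5781,3.1013]}
{"k":10,"theta":[-0.4606,-0.3408,0.0094,-1.6921],"w":[-4.2902,-3.1253,4.8997,-3.7602],"p_ee":[-0.2375,-0.2688,0.8579],"tau":[25.5564,-7.3889,-2.686,3.0357]}
{"k":11,"theta":[-0.5235,-0.3882,0.0838,-1.7403],"w":[-4.0984,-3.1995,5.0187,-2.6756],"p_ee":[-0.2395,-0.3146,0.8195],"tau":[22.5977,-3.393,-3.5431,2.8502]}
{"k":12,"theta":[-0.5839,-0.4365,0.1591,-1.7731],"w":[-3.949,-3.2473,5.0166,-1.707],"p_ee":[-0.2446,-0.3583,0.7818],"tau":[19.4262,0.1524,-4.1625,2.5824]}
{"k":13,"theta":[-0.6425,-0.4854,0.2336,-1.7923],"w":[-3.8561,-3.2638,4.9189,-0.8604],"p_ee":[-0.2523,-0.3994,0.745],"tau":[16.2805,3.36,-4.5766,2.2749]}
{"k":14,"theta":[-0.7002,-0.5341,0.3062,-1.7997],"w":[-3.8356,-3.2412,4.7654,-0.1406],"p_ee":[-0.2621,-0.4378,0.709],"tau":[13.4269,6.3398,-4.8295,1.968]}
{"k":15,"theta":[-0.7583,-0.5822,0.3765,-1.7974],"w":[-3.9028,-3.1689,4.6067,0.4374],"p_ee":[-0.2738,-0.4734,0.6741],"tau":[11.1565,9.1795,-4.9705,1.7146]}
{"k":16,"theta":[-0.818,-0.6288,0.4447,-1.7874],"w":[-4.0662,-3.0358,4.4941,0.8865],"p_ee":[-0.2868,-0.506,0.6401],"tau":[9.6959,11.8963,-5.0457,1.5169]}
{"k":17,"theta":[-0.8809,-0.6728,0.5119,-1.7715],"w":[-4.3209,-2.8333,4.4694,1.2108],"p_ee":[-0.3007,-0.5359,0.6073],"tau":[9.1046,14.4071,-5.0902,1.3836]}
{"k":18,"theta":[-0.9481,-0.7133,0.5794,-1.7518],"w":[-4.6438,-2.5601,4.5528,1.4141],"p_ee":[-0.3152,-0.5629,0.5758],"tau":[9.221,16.5428,-5.1222,1.3193]}
{"k":19,"theta":[-1.0204,-0.7492,0.649,-1.7298],"w":[-4.9947,-2.225,4.7328,1.5053],"p_ee":[-0.33,-0.5872,0.5457],"tau":[9.753,18.1273,-5.1398,1.3198]}
{"k":20,"theta":[-1.0978,-0.7798,0.7217,-1.7071],"w":[-5.3237,-1.8467,4.9674,1.4993],"p_ee":[-0.3448,-0.6089,0.5173],"tau":[10.4266,19.0552,-5.125,1.3734]}
{"k":21,"theta":[-1.1796,-0.8045,0.798,-1.6851],"w":[-5.5805,-1.45,5.1958,1.4172],"p_ee":[-0.3594,-0.628,0.4908],"tau":[11.0609,19.3107,-5.0539,1.4639]}
{"k":22,"theta":[-1.2645,-0.8233,0.8773,-1.6648],"w":[-5.7243,-1.0605,5.3561,1.2845],"p_ee":[-0.3736,-0.6448,0.4663],"tau":[11.5608,18.9476,-4.9074,1.5722]}
{"k":23,"theta":[-1.3506,-0.8365,0.9581,-1.6467],"w":[-5.7324,-0.6995,5.4032,1.1272],"p_ee":[-0.3871,-0.6594,0.444],"tau":[11.8873,18.0625,-4.6805,1.6809]}
{"k":24,"theta":[-1.4357,-0.8446,1.0388,-1.6309],"w":[-5.6048,-0.3815,5.3187,0.968],"p_ee":[-0.3999,-0.6721,0.424],"tau":[12.0344,16.7736,-4.3846,1.7762]}
{"k":25,"theta":[-1.518,-0.8483,1.1172,-1.6175],"w":[-5.3605,-0.1126,5.1113,0.8229],"p_ee":[-0.4119,-0.683,0.4062],"tau":[12.0156,15.2041,-4.0444,1.8505]}
{"k":26,"theta":[-1.596,-0.8483,1.1917,-1.606],"w":[-5.029,0.1061,4.8084,0.7011],"p_ee":[-0.4228,-0.6925,0.3905],"tau":[11.8578,13.4764,-3.6894,1.9011]}
{"k":27,"theta":[-1.6686,-0.8454,1.2613,-1.5962],"w":[-4.644,0.279,4.4457,0.6046],"p_ee":[-0.4327,-0.7008,0.3767],"tau":[11.5907,11.6887,-3.3478,1.9299]}
{"k":28,"theta":[-1.7352,-0.8402,1.3251,-1.5877],"w":[-4.237,0.4136,4.0574,0.5307],"p_ee":[-0.4415,-0.7083,0.3647],"tau":[11.2426,9.9095,-3.0409,1.9413]}
{"k":29,"theta":[-1.7957,-0.8333,1.3831,-1.5802],"w":[-3.8316,0.5166,3.6702,0.4756],"p_ee":[-0.4494,-0.715,0.3542],"tau":[10.8414,8.195,-2.7812,1.9396]}
{"k":30,"theta":[-1.8502,-0.8249,1.4355,-1.5733],"w":[-3.4444,0.5945,3.3027,0.435],"p_ee":[-0.4562,-0.7212,0.345],"tau":[10.4114,6.5822,-2.5736,1.9286]}
{"k":31,"theta":[-1.8992,-0.8156,1.4825,-1.567],"w":[-3.0855,0.6528,2.9652,0.405],"p_ee":[-0.4621,-0.727,0.3368]}


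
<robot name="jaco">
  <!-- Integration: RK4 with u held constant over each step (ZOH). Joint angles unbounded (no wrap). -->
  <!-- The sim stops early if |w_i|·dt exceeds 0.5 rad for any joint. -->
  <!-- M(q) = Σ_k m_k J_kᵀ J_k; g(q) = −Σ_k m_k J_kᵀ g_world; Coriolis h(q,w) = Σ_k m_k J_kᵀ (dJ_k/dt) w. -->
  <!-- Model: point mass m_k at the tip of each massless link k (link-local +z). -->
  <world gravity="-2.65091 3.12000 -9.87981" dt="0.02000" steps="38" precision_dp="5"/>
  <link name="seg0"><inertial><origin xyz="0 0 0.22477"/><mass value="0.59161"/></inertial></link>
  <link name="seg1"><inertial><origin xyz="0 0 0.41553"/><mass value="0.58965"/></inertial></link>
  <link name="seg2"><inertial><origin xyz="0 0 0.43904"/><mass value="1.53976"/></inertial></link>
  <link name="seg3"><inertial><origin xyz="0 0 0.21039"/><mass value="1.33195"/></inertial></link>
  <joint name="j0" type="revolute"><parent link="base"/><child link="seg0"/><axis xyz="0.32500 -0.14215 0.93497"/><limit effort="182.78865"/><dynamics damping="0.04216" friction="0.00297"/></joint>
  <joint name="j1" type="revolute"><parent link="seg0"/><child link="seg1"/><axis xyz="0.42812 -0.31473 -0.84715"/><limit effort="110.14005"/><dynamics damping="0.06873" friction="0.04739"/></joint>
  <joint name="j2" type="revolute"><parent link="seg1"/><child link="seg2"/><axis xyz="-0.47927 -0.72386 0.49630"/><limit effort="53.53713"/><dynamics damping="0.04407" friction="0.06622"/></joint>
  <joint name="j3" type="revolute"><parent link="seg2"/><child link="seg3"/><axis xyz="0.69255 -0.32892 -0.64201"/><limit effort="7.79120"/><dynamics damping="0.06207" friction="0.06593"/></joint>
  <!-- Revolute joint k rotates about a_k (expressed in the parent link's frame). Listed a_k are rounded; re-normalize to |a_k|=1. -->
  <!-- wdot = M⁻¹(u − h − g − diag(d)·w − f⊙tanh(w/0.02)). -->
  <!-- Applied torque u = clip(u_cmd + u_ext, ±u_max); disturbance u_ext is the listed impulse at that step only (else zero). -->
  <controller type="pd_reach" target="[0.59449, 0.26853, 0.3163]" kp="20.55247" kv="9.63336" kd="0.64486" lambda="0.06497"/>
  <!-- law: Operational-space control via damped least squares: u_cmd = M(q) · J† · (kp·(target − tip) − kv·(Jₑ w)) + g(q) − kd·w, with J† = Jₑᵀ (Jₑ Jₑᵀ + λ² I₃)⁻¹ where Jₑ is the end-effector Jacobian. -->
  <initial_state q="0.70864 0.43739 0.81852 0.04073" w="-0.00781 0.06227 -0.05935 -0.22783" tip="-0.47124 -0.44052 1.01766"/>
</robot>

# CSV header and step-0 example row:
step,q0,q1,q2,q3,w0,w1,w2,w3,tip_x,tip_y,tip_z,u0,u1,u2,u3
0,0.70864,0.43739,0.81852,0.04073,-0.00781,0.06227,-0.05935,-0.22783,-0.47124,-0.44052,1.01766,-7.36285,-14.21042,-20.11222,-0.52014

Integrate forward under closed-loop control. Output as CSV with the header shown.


step,q0,q1,q2,q3,w0,w1,w2,w3,tip_x,tip_y,tip_z,u0,u1,u2,u3
1,0.71310,0.39950,0.82791,0.02718,0.45606,-3.86502,0.97482,-1.20536,-0.46930,-0.43878,1.01773,-7.18185,-10.49975,-19.97004,0.36270
2,0.72186,0.30548,0.84888,0.00943,0.45195,-5.63630,1.14637,-0.74946,-0.46432,-0.43582,1.01782,-9.55497,-8.42665,-18.95616,0.36882
3,0.72931,0.18460,0.87077,0.00152,0.32799,-6.55130,1.07252,-0.20338,-0.45708,-0.43228,1.01929,-12.53684,-7.07487,-17.26002,0.37980
4,0.73367,0.04944,0.89107,0.00551,0.14104,-7.05659,0.98539,0.43829,-0.44819,-0.42748,1.02262,-15.25905,-6.09945,-15.02976,0.34853
5,0.73337,-0.09341,0.91081,0.02524,-0.15957,-7.27878,1.01553,1.45111,-0.43822,-0.42057,1.02768,-16.95000,-5.31076,-12.36322,0.06593
6,0.72593,-0.23960,0.93343,0.06587,-0.59681,-7.34445,1.27660,2.57534,-0.42767,-0.41062,1.03376,-15.99444,-4.35291,-9.48138,-0.23591
7,0.70829,-0.38568,0.96404,0.12684,-1.20210,-7.23109,1.82539,3.49811,-0.41704,-0.39664,1.03955,-11.25056,-2.98152,-6.66766,-0.29639
8,0.67736,-0.52738,1.00802,0.19983,-1.93199,-6.90208,2.61685,3.72693,-0.40666,-0.37801,1.04336,-3.81674,-1.40663,-4.06979,0.16614
9,0.63126,-0.65914,1.06878,0.26996,-2.69753,-6.24427,3.47352,3.15780,-0.39653,-0.35510,1.04386,3.23074,-0.39544,-1.72611,1.03909
10,0.57042,-0.77422,1.14537,0.32454,-3.37382,-5.22528,4.14522,2.22510,-0.38613,-0.32933,1.04079,7.62568,-0.48711,0.19609,1.88515
11,0.49789,-0.86756,1.23236,0.36126,-3.84913,-4.06775,4.48364,1.50391,-0.37461,-0.30257,1.03492,9.20102,-1.45467,1.53686,2.33018
12,0.41794,-0.93975,1.32352,0.38596,-4.12233,-3.11708,4.57714,1.09528,-0.36126,-0.27620,1.02731,9.09628,-2.67466,2.32352,2.41722
13,0.33383,-0.99603,1.41537,0.40367,-4.27674,-2.48127,4.57191,0.80699,-0.34576,-0.25086,1.01865,8.36020,-3.76628,2.70106,2.36692
14,0.24717,-1.04179,1.50663,0.41629,-4.38372,-2.06933,4.53104,0.56729,-0.32811,-0.22671,1.00928,7.49799,-4.62779,2.81234,2.26823
15,0.15855,-1.08061,1.59676,0.42462,-4.47583,-1.79491,4.46733,0.35587,-0.30844,-0.20373,0.99937,6.69545,-5.25108,2.76224,2.15340
16,0.06812,-1.11475,1.68533,0.42913,-4.56584,-1.60721,4.37980,0.16438,-0.28695,-0.18188,0.98906,6.00393,-5.65375,2.62111,2.03760
17,-0.02416,-1.14555,1.77188,0.43061,-4.66440,-1.45660,4.26721,0.07039,-0.26385,-0.16110,0.97846,5.43420,-5.84312,2.42928,1.86735
18,-0.11842,-1.17395,1.85587,0.42970,-4.76362,-1.36987,4.12607,-0.08518,-0.23936,-0.14133,0.96770,4.95070,-5.88271,2.23391,1.76432
19,-0.21484,-1.20055,1.93680,0.42736,-4.87743,-1.29275,3.96082,-0.13068,-0.21369,-0.12253,0.95692,4.55541,-5.75790,2.04346,1.59933
20,-0.31353,-1.22621,2.01409,0.42289,-4.98950,-1.27792,3.76111,-0.30829,-0.18713,-0.10467,0.94622,4.18326,-5.57254,1.89825,1.55362
21,-0.41460,-1.25168,2.08712,0.41544,-5.11310,-1.27789,3.53349,-0.44025,-0.15991,-0.08772,0.93568,3.84859,-5.29618,1.79483,1.49106
22,-0.51822,-1.27738,2.15530,0.40534,-5.24370,-1.30263,3.27520,-0.58214,-0.13221,-0.07167,0.92541,3.52778,-4.97131,1.74560,1.45205
23,-0.62455,-1.30374,2.21805,0.39255,-5.38174,-1.34490,2.98792,-0.71679,-0.10420,-0.05648,0.91548,3.21460,-4.61235,1.75271,1.42194
24,-0.73371,-1.33107,2.27478,0.37716,-5.52549,-1.40146,2.67321,-0.84776,-0.07600,-0.04215,0.90594,2.90206,-4.23884,1.81632,1.40210
25,-0.84581,-1.35961,2.32499,0.35927,-5.67340,-1.46620,2.33480,-0.97181,-0.04773,-0.02865,0.89682,2.58805,-3.86543,1.93271,1.38912
26,-0.96090,-1.38947,2.36825,0.33899,-5.82334,-1.53171,1.97836,-1.08759,-0.01947,-0.01595,0.88815,2.27369,-3.50549,2.09523,1.38144
27,-1.07900,-1.42056,2.40427,0.31651,-5.97263,-1.58893,1.61179,-1.19380,0.00869,-0.00404,0.87990,1.96391,-3.17042,2.29442,1.37789
28,-1.20004,-1.45264,2.43293,0.29199,-6.11766,-1.62773,1.24497,-1.29003,0.03669,0.00712,0.87204,1.66741,-2.86983,2.51824,1.37825
29,-1.32390,-1.48522,2.45435,0.26563,-6.25362,-1.63763,0.88935,-1.37629,0.06447,0.01754,0.86453,1.39669,-2.61099,2.75219,1.38281
30,-1.45032,-1.51765,2.46885,0.23762,-6.37428,-1.60883,0.55725,-1.45228,0.09199,0.02725,0.85727,1.16768,-2.39835,2.97966,1.39181
31,-1.57893,-1.54907,2.47704,0.20815,-6.47217,-1.53340,0.26101,-1.51659,0.11918,0.03627,0.85019,0.99853,-2.23336,3.18269,1.40496
32,-1.70916,-1.57849,2.47974,0.17750,-6.53937,-1.40617,0.01233,-1.56540,0.14601,0.04461,0.84315,0.90736,-2.11498,3.34237,1.42062
33,-1.84039,-1.60480,2.47806,0.14614,-6.57358,-1.22082,-0.17234,-1.57887,0.17243,0.05226,0.83600,0.90749,-2.03935,3.42221,1.42720
34,-1.97181,-1.62698,2.47328,0.11452,-6.56034,-0.99237,-0.29723,-1.58724,0.19837,0.05921,0.82857,1.01319,-2.00757,3.42787,1.44751
35,-2.10241,-1.64423,2.46660,0.08293,-6.49392,-0.72609,-0.35917,-1.56834,0.22375,0.06545,0.82069,1.22159,-2.01618,3.35546,1.46649
36,-2.23109,-1.65589,2.45928,0.05196,-6.37086,-0.43412,-0.35999,-1.51937,0.24849,0.07095,0.81220,1.51997,-2.06812,3.19875,1.48417
37,-2.35669,-1.66160,2.45248,0.02220,-6.18982,-0.13157,-0.30622,-1.44219,0.27248,0.07571,0.80295,1.88326,-2.16762,2.95618,1.50312
38,-2.47806,-1.66136,2.44718,-0.00596,-5.94859,0.15923,-0.21219,-1.35917,0.29555,0.07969,0.79284,,,,
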